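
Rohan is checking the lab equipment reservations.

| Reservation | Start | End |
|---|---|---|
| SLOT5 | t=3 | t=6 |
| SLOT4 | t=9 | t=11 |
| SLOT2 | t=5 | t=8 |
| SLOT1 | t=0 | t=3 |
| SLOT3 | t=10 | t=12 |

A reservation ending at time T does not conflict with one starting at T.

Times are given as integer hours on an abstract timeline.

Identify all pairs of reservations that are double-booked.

SLOT2 & SLOT5, SLOT3 & SLOT4

Sorted by start: SLOT1, SLOT5, SLOT2, SLOT4, SLOT3.
SLOT5 starts exactly when SLOT1 ends (back-to-back, no overlap) — done with SLOT1.
SLOT2 starts before SLOT5 ends → SLOT5 and SLOT2 overlap.
SLOT4 starts after SLOT5 ends — done with SLOT5.
SLOT4 starts after SLOT2 ends — done with SLOT2.
SLOT3 starts before SLOT4 ends → SLOT4 and SLOT3 overlap.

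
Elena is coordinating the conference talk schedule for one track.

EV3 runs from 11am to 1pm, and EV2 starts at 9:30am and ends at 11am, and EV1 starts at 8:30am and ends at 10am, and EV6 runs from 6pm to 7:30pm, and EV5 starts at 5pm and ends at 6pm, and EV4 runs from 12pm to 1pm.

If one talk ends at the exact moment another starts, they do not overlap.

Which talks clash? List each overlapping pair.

EV1 & EV2, EV3 & EV4

Sorted by start: EV1, EV2, EV3, EV4, EV5, EV6.
EV2 starts before EV1 ends → EV1 and EV2 overlap.
EV3 starts after EV1 ends — done with EV1.
EV3 starts exactly when EV2 ends (back-to-back, no overlap) — done with EV2.
EV4 starts before EV3 ends → EV3 and EV4 overlap.
EV5 starts after EV3 ends — done with EV3.
EV5 starts after EV4 ends — done with EV4.
EV6 starts exactly when EV5 ends (back-to-back, no overlap).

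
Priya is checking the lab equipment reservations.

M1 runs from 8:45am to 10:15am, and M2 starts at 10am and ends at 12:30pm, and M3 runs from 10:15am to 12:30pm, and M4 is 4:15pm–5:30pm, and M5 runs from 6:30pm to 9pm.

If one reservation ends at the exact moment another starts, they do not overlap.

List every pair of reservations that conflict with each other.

M1 & M2, M2 & M3

Sorted by start: M1, M2, M3, M4, M5.
M2 starts before M1 ends → M1 and M2 overlap.
M3 starts exactly when M1 ends (back-to-back, no overlap) — done with M1.
M3 starts before M2 ends → M2 and M3 overlap.
M4 starts after M2 ends — done with M2.
M4 starts after M3 ends — done with M3.
M5 starts after M4 ends.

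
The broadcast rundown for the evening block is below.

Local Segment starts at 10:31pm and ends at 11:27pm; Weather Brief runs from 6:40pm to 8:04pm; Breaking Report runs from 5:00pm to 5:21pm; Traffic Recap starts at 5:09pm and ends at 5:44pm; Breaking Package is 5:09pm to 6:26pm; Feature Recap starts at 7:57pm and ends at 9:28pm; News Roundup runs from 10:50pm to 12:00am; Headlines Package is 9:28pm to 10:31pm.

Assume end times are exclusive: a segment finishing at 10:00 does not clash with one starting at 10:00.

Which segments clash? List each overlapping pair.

Breaking Package & Breaking Report, Breaking Package & Traffic Recap, Breaking Report & Traffic Recap, Feature Recap & Weather Brief, Local Segment & News Roundup

Sorted by start: Breaking Report, Breaking Package, Traffic Recap, Weather Brief, Feature Recap, Headlines Package, Local Segment, News Roundup.
Breaking Package starts before Breaking Report ends → Breaking Report and Breaking Package overlap.
Traffic Recap starts before Breaking Report ends → Breaking Report and Traffic Recap overlap.
Weather Brief starts after Breaking Report ends, so nothing later overlaps Breaking Report either.
Traffic Recap starts before Breaking Package ends → Breaking Package and Traffic Recap overlap.
Weather Brief starts after Breaking Package ends, so nothing later overlaps Breaking Package either.
Weather Brief starts after Traffic Recap ends, so nothing later overlaps Traffic Recap either.
Feature Recap starts before Weather Brief ends → Weather Brief and Feature Recap overlap.
Headlines Package starts after Weather Brief ends, so nothing later overlaps Weather Brief either.
Headlines Package starts exactly when Feature Recap ends (back-to-back, no overlap), so nothing later overlaps Feature Recap either.
Local Segment starts exactly when Headlines Package ends (back-to-back, no overlap), so nothing later overlaps Headlines Package either.
News Roundup starts before Local Segment ends → Local Segment and News Roundup overlap.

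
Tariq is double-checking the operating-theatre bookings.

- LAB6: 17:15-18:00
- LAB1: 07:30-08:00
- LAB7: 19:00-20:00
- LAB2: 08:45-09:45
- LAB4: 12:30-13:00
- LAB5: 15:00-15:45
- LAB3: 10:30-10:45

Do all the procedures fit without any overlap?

Sorted by start: LAB1, LAB2, LAB3, LAB4, LAB5, LAB6, LAB7.
LAB2 starts after LAB1 ends, so nothing later overlaps LAB1 either.
LAB3 starts after LAB2 ends, so nothing later overlaps LAB2 either.
LAB4 starts after LAB3 ends, so nothing later overlaps LAB3 either.
LAB5 starts after LAB4 ends, so nothing later overlaps LAB4 either.
LAB6 starts after LAB5 ends, so nothing later overlaps LAB5 either.
LAB7 starts after LAB6 ends.
Every pair is clear; the schedule has no overlaps.

Yes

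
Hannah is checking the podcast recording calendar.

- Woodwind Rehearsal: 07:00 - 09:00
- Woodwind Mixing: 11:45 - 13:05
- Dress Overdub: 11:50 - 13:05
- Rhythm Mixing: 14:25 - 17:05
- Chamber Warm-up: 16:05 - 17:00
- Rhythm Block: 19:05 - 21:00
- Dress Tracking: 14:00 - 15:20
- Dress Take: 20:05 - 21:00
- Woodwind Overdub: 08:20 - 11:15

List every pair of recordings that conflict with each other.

Sorted by start: Woodwind Rehearsal, Woodwind Overdub, Woodwind Mixing, Dress Overdub, Dress Tracking, Rhythm Mixing, Chamber Warm-up, Rhythm Block, Dress Take.
Woodwind Overdub starts before Woodwind Rehearsal ends → Woodwind Rehearsal and Woodwind Overdub overlap.
Woodwind Mixing starts after Woodwind Rehearsal ends, so Woodwind Rehearsal has no further overlaps.
Woodwind Mixing starts after Woodwind Overdub ends, so Woodwind Overdub has no further overlaps.
Dress Overdub starts before Woodwind Mixing ends → Woodwind Mixing and Dress Overdub overlap.
Dress Tracking starts after Woodwind Mixing ends, so Woodwind Mixing has no further overlaps.
Dress Tracking starts after Dress Overdub ends, so Dress Overdub has no further overlaps.
Rhythm Mixing starts before Dress Tracking ends → Dress Tracking and Rhythm Mixing overlap.
Chamber Warm-up starts after Dress Tracking ends, so Dress Tracking has no further overlaps.
Chamber Warm-up starts before Rhythm Mixing ends → Rhythm Mixing and Chamber Warm-up overlap.
Rhythm Block starts after Rhythm Mixing ends, so Rhythm Mixing has no further overlaps.
Rhythm Block starts after Chamber Warm-up ends, so Chamber Warm-up has no further overlaps.
Dress Take starts before Rhythm Block ends → Rhythm Block and Dress Take overlap.

Chamber Warm-up & Rhythm Mixing, Dress Overdub & Woodwind Mixing, Dress Take & Rhythm Block, Dress Tracking & Rhythm Mixing, Woodwind Overdub & Woodwind Rehearsal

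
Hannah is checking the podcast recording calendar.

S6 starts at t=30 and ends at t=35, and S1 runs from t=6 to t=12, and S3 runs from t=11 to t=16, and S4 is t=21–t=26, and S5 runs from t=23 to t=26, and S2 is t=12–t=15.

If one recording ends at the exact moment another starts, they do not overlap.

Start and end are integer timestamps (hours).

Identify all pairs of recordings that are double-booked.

Sorted by start: S1, S3, S2, S4, S5, S6.
S3 starts before S1 ends → S1 and S3 overlap.
S2 starts exactly when S1 ends (back-to-back, no overlap) — done with S1.
S2 starts before S3 ends → S3 and S2 overlap.
S4 starts after S3 ends — done with S3.
S4 starts after S2 ends — done with S2.
S5 starts before S4 ends → S4 and S5 overlap.
S6 starts after S4 ends.
S6 starts after S5 ends.

S1 & S3, S2 & S3, S4 & S5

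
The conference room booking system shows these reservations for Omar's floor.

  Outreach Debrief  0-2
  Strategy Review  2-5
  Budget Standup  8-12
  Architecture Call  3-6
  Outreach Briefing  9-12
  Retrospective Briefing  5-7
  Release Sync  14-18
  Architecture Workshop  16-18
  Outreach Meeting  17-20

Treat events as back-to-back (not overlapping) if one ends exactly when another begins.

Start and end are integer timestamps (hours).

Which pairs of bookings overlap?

Sorted by start: Outreach Debrief, Strategy Review, Architecture Call, Retrospective Briefing, Budget Standup, Outreach Briefing, Release Sync, Architecture Workshop, Outreach Meeting.
Strategy Review starts exactly when Outreach Debrief ends (back-to-back, no overlap) — done with Outreach Debrief.
Architecture Call starts before Strategy Review ends → Strategy Review and Architecture Call overlap.
Retrospective Briefing starts exactly when Strategy Review ends (back-to-back, no overlap) — done with Strategy Review.
Retrospective Briefing starts before Architecture Call ends → Architecture Call and Retrospective Briefing overlap.
Budget Standup starts after Architecture Call ends — done with Architecture Call.
Budget Standup starts after Retrospective Briefing ends — done with Retrospective Briefing.
Outreach Briefing starts before Budget Standup ends → Budget Standup and Outreach Briefing overlap.
Release Sync starts after Budget Standup ends — done with Budget Standup.
Release Sync starts after Outreach Briefing ends — done with Outreach Briefing.
Architecture Workshop starts before Release Sync ends → Release Sync and Architecture Workshop overlap.
Outreach Meeting starts before Release Sync ends → Release Sync and Outreach Meeting overlap.
Outreach Meeting starts before Architecture Workshop ends → Architecture Workshop and Outreach Meeting overlap.

Architecture Call & Retrospective Briefing, Architecture Call & Strategy Review, Architecture Workshop & Outreach Meeting, Architecture Workshop & Release Sync, Budget Standup & Outreach Briefing, Outreach Meeting & Release Sync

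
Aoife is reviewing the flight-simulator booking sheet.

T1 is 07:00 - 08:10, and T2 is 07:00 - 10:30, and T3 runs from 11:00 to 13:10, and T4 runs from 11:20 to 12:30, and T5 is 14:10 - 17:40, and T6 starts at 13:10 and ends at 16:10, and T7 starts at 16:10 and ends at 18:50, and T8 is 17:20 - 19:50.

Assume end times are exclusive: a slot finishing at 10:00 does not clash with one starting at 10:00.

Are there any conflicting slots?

Sorted by start: T1, T2, T3, T4, T6, T5, T7, T8.
T2 starts before T1 ends → T1 and T2 overlap.
That's a conflict, so the schedule is not conflict-free.

Yes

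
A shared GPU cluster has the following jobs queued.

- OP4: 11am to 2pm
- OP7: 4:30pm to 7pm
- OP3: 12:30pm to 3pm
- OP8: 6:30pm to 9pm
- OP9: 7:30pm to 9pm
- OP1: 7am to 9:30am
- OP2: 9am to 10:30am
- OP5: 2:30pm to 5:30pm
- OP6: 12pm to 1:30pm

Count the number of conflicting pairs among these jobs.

8

Two intervals overlap when each starts before the other ends.
Sorted by start: OP1, OP2, OP4, OP6, OP3, OP5, OP7, OP8, OP9.
OP2 starts before OP1 ends → OP1 and OP2 overlap.
OP4 starts after OP1 ends, so nothing later overlaps OP1 either.
OP4 starts after OP2 ends, so nothing later overlaps OP2 either.
OP6 starts before OP4 ends → OP4 and OP6 overlap.
OP3 starts before OP4 ends → OP4 and OP3 overlap.
OP5 starts after OP4 ends, so nothing later overlaps OP4 either.
OP3 starts before OP6 ends → OP6 and OP3 overlap.
OP5 starts after OP6 ends, so nothing later overlaps OP6 either.
OP5 starts before OP3 ends → OP3 and OP5 overlap.
OP7 starts after OP3 ends, so nothing later overlaps OP3 either.
OP7 starts before OP5 ends → OP5 and OP7 overlap.
OP8 starts after OP5 ends, so nothing later overlaps OP5 either.
OP8 starts before OP7 ends → OP7 and OP8 overlap.
OP9 starts after OP7 ends.
OP9 starts before OP8 ends → OP8 and OP9 overlap.
Overlapping pairs: OP1 & OP2, OP3 & OP4, OP3 & OP5, OP3 & OP6, OP4 & OP6, OP5 & OP7, OP7 & OP8, OP8 & OP9 — 8 in total.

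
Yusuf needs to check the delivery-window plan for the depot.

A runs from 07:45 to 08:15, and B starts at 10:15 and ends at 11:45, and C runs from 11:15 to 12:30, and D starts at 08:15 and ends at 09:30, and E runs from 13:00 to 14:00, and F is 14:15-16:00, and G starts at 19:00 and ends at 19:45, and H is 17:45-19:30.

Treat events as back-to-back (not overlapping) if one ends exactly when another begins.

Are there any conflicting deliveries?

Yes

Sorted by start: A, D, B, C, E, F, H, G.
D starts exactly when A ends (back-to-back, no overlap); A is clear from here.
B starts after D ends; D is clear from here.
C starts before B ends → B and C overlap.
That's a conflict, so the schedule is not conflict-free.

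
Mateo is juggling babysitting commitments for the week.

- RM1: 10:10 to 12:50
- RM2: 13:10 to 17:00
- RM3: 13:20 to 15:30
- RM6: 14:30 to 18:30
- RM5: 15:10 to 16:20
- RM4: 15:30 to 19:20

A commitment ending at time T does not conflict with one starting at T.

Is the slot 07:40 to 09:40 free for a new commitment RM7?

Yes — the slot is free

RM1: starts 10:10 at or after RM7 ends 09:40 → clear.
RM2: starts 13:10 at or after RM7 ends 09:40 → clear.
RM3: starts 13:20 at or after RM7 ends 09:40 → clear.
RM6: starts 14:30 at or after RM7 ends 09:40 → clear.
RM5: starts 15:10 at or after RM7 ends 09:40 → clear.
RM4: starts 15:30 at or after RM7 ends 09:40 → clear.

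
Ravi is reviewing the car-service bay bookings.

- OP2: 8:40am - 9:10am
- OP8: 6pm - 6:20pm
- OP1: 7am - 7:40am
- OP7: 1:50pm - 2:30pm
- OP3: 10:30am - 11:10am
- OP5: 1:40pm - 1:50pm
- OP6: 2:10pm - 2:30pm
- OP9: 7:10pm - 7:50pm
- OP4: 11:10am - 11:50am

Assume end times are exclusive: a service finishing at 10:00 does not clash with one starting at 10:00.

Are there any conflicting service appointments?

Sorted by start: OP1, OP2, OP3, OP4, OP5, OP7, OP6, OP8, OP9.
OP2 starts after OP1 ends — done with OP1.
OP3 starts after OP2 ends — done with OP2.
OP4 starts exactly when OP3 ends (back-to-back, no overlap) — done with OP3.
OP5 starts after OP4 ends — done with OP4.
OP7 starts exactly when OP5 ends (back-to-back, no overlap) — done with OP5.
OP6 starts before OP7 ends → OP7 and OP6 overlap.
That's a conflict, so the schedule is not conflict-free.

Yes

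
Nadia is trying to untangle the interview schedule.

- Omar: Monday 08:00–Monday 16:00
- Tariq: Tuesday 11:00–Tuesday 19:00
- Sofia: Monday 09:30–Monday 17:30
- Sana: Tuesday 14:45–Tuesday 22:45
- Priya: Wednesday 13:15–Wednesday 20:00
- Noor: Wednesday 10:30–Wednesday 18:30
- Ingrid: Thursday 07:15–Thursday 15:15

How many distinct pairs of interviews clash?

Sorted by start: Omar, Sofia, Tariq, Sana, Noor, Priya, Ingrid.
Sofia starts before Omar ends → Omar and Sofia overlap.
Tariq starts after Omar ends, so Omar has no further overlaps.
Tariq starts after Sofia ends, so Sofia has no further overlaps.
Sana starts before Tariq ends → Tariq and Sana overlap.
Noor starts after Tariq ends, so Tariq has no further overlaps.
Noor starts after Sana ends, so Sana has no further overlaps.
Priya starts before Noor ends → Noor and Priya overlap.
Ingrid starts after Noor ends.
Ingrid starts after Priya ends.
Overlapping pairs: Noor & Priya, Omar & Sofia, Sana & Tariq — 3 in total.

3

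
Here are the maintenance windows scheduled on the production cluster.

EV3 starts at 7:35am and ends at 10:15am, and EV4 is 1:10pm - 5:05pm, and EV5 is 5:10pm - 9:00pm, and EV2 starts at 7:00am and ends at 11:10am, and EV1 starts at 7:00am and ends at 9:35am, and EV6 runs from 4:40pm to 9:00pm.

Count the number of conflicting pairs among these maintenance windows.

5

Sorted by start: EV1, EV2, EV3, EV4, EV6, EV5.
EV2 starts before EV1 ends → EV1 and EV2 overlap.
EV3 starts before EV1 ends → EV1 and EV3 overlap.
EV4 starts after EV1 ends, so nothing later overlaps EV1 either.
EV3 starts before EV2 ends → EV2 and EV3 overlap.
EV4 starts after EV2 ends, so nothing later overlaps EV2 either.
EV4 starts after EV3 ends, so nothing later overlaps EV3 either.
EV6 starts before EV4 ends → EV4 and EV6 overlap.
EV5 starts after EV4 ends.
EV5 starts before EV6 ends → EV6 and EV5 overlap.
Overlapping pairs: EV1 & EV2, EV1 & EV3, EV2 & EV3, EV4 & EV6, EV5 & EV6 — 5 in total.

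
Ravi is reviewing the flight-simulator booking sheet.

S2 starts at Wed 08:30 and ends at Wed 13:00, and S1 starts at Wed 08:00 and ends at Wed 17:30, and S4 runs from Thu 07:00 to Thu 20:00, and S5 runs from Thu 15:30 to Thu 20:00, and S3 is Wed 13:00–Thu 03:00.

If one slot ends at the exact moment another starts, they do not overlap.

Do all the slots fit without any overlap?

Two intervals overlap when each starts before the other ends.
Sorted by start: S1, S2, S3, S4, S5.
S2 starts before S1 ends → S1 and S2 overlap.
That's a conflict, so the schedule is not conflict-free.

No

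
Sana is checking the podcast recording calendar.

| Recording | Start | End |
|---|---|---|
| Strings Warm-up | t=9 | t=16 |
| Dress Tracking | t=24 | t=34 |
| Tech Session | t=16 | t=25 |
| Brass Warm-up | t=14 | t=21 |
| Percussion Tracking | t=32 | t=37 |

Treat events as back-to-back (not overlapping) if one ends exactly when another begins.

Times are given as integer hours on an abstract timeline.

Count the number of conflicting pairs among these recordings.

Check each pair: they overlap iff neither finishes before the other starts.
Sorted by start: Strings Warm-up, Brass Warm-up, Tech Session, Dress Tracking, Percussion Tracking.
Brass Warm-up starts before Strings Warm-up ends → Strings Warm-up and Brass Warm-up overlap.
Tech Session starts exactly when Strings Warm-up ends (back-to-back, no overlap), so Strings Warm-up has no further overlaps.
Tech Session starts before Brass Warm-up ends → Brass Warm-up and Tech Session overlap.
Dress Tracking starts after Brass Warm-up ends, so Brass Warm-up has no further overlaps.
Dress Tracking starts before Tech Session ends → Tech Session and Dress Tracking overlap.
Percussion Tracking starts after Tech Session ends.
Percussion Tracking starts before Dress Tracking ends → Dress Tracking and Percussion Tracking overlap.
Overlapping pairs: Brass Warm-up & Strings Warm-up, Brass Warm-up & Tech Session, Dress Tracking & Percussion Tracking, Dress Tracking & Tech Session — 4 in total.

4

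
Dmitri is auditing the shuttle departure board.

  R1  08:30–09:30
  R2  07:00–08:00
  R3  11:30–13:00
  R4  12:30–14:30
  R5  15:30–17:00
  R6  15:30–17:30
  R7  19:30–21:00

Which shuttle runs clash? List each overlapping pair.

R3 & R4, R5 & R6

Two intervals overlap when each starts before the other ends.
Sorted by start: R2, R1, R3, R4, R5, R6, R7.
R1 starts after R2 ends; R2 is clear from here.
R3 starts after R1 ends; R1 is clear from here.
R4 starts before R3 ends → R3 and R4 overlap.
R5 starts after R3 ends; R3 is clear from here.
R5 starts after R4 ends; R4 is clear from here.
R6 starts before R5 ends → R5 and R6 overlap.
R7 starts after R5 ends.
R7 starts after R6 ends.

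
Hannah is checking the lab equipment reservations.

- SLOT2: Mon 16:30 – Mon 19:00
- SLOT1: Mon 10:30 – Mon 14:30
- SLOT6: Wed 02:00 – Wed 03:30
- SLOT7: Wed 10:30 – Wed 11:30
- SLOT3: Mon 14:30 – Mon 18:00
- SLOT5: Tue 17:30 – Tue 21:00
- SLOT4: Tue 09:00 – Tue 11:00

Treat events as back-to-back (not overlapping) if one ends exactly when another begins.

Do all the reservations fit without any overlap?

Sorted by start: SLOT1, SLOT3, SLOT2, SLOT4, SLOT5, SLOT6, SLOT7.
SLOT3 starts exactly when SLOT1 ends (back-to-back, no overlap) — done with SLOT1.
SLOT2 starts before SLOT3 ends → SLOT3 and SLOT2 overlap.
That's a conflict, so the schedule is not conflict-free.

No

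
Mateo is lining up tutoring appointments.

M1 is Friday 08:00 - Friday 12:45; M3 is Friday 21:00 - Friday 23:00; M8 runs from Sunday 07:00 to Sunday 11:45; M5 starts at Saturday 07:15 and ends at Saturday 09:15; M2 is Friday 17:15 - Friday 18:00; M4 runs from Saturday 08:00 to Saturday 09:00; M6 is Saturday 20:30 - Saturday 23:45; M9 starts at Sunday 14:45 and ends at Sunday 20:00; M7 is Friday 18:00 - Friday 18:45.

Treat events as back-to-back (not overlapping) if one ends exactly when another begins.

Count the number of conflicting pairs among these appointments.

1

Sorted by start: M1, M2, M7, M3, M5, M4, M6, M8, M9.
M2 starts after M1 ends — done with M1.
M7 starts exactly when M2 ends (back-to-back, no overlap) — done with M2.
M3 starts after M7 ends — done with M7.
M5 starts after M3 ends — done with M3.
M4 starts before M5 ends → M5 and M4 overlap.
M6 starts after M5 ends — done with M5.
M6 starts after M4 ends — done with M4.
M8 starts after M6 ends — done with M6.
M9 starts after M8 ends.
Overlapping pairs: M4 & M5 — 1 in total.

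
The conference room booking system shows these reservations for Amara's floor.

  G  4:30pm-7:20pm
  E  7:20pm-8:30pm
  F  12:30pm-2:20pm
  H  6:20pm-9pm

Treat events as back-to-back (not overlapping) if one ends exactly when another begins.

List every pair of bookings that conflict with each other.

Sorted by start: F, G, H, E.
G starts after F ends, so F has no further overlaps.
H starts before G ends → G and H overlap.
E starts exactly when G ends (back-to-back, no overlap).
E starts before H ends → H and E overlap.

E & H, G & H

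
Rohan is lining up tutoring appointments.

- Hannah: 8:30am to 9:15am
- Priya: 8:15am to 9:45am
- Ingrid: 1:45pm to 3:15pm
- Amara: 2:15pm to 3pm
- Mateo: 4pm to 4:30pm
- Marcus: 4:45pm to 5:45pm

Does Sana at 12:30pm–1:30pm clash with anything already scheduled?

No — it doesn't clash with anything

Priya: ends 9:45am at or before Sana starts 12:30pm → clear.
Hannah: ends 9:15am at or before Sana starts 12:30pm → clear.
Ingrid: starts 1:45pm at or after Sana ends 1:30pm → clear.
Amara: starts 2:15pm at or after Sana ends 1:30pm → clear.
Mateo: starts 4pm at or after Sana ends 1:30pm → clear.
Marcus: starts 4:45pm at or after Sana ends 1:30pm → clear.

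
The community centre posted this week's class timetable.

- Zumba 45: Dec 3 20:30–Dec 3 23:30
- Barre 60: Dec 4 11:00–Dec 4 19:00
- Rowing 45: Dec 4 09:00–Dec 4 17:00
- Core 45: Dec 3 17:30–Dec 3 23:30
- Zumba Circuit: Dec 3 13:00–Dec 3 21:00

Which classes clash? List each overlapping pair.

Sorted by start: Zumba Circuit, Core 45, Zumba 45, Rowing 45, Barre 60.
Core 45 starts before Zumba Circuit ends → Zumba Circuit and Core 45 overlap.
Zumba 45 starts before Zumba Circuit ends → Zumba Circuit and Zumba 45 overlap.
Rowing 45 starts after Zumba Circuit ends, so Zumba Circuit has no further overlaps.
Zumba 45 starts before Core 45 ends → Core 45 and Zumba 45 overlap.
Rowing 45 starts after Core 45 ends, so Core 45 has no further overlaps.
Rowing 45 starts after Zumba 45 ends, so Zumba 45 has no further overlaps.
Barre 60 starts before Rowing 45 ends → Rowing 45 and Barre 60 overlap.

Barre 60 & Rowing 45, Core 45 & Zumba 45, Core 45 & Zumba Circuit, Zumba 45 & Zumba Circuit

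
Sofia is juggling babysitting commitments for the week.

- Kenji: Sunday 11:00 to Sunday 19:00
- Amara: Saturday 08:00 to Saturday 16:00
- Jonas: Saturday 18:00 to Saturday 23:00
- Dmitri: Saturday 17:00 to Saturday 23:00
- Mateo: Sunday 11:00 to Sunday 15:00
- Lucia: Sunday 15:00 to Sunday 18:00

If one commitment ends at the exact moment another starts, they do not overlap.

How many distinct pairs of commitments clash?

Sorted by start: Amara, Dmitri, Jonas, Mateo, Kenji, Lucia.
Dmitri starts after Amara ends, so nothing later overlaps Amara either.
Jonas starts before Dmitri ends → Dmitri and Jonas overlap.
Mateo starts after Dmitri ends, so nothing later overlaps Dmitri either.
Mateo starts after Jonas ends, so nothing later overlaps Jonas either.
Kenji starts before Mateo ends → Mateo and Kenji overlap.
Lucia starts exactly when Mateo ends (back-to-back, no overlap).
Lucia starts before Kenji ends → Kenji and Lucia overlap.
Overlapping pairs: Dmitri & Jonas, Kenji & Lucia, Kenji & Mateo — 3 in total.

3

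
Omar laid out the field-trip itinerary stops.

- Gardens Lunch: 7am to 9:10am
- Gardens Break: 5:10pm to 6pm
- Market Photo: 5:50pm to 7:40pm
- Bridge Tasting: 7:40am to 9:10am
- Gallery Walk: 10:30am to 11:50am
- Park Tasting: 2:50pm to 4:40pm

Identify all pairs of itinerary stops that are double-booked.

Check each pair: they overlap iff neither finishes before the other starts.
Sorted by start: Gardens Lunch, Bridge Tasting, Gallery Walk, Park Tasting, Gardens Break, Market Photo.
Bridge Tasting starts before Gardens Lunch ends → Gardens Lunch and Bridge Tasting overlap.
Gallery Walk starts after Gardens Lunch ends; Gardens Lunch is clear from here.
Gallery Walk starts after Bridge Tasting ends; Bridge Tasting is clear from here.
Park Tasting starts after Gallery Walk ends; Gallery Walk is clear from here.
Gardens Break starts after Park Tasting ends; Park Tasting is clear from here.
Market Photo starts before Gardens Break ends → Gardens Break and Market Photo overlap.

Bridge Tasting & Gardens Lunch, Gardens Break & Market Photo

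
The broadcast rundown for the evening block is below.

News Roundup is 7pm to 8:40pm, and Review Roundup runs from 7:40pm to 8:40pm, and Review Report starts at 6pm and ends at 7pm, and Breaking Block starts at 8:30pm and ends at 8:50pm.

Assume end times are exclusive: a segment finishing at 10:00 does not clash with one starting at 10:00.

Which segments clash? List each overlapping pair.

Breaking Block & News Roundup, Breaking Block & Review Roundup, News Roundup & Review Roundup

Check each pair: they overlap iff neither finishes before the other starts.
Sorted by start: Review Report, News Roundup, Review Roundup, Breaking Block.
News Roundup starts exactly when Review Report ends (back-to-back, no overlap), so nothing later overlaps Review Report either.
Review Roundup starts before News Roundup ends → News Roundup and Review Roundup overlap.
Breaking Block starts before News Roundup ends → News Roundup and Breaking Block overlap.
Breaking Block starts before Review Roundup ends → Review Roundup and Breaking Block overlap.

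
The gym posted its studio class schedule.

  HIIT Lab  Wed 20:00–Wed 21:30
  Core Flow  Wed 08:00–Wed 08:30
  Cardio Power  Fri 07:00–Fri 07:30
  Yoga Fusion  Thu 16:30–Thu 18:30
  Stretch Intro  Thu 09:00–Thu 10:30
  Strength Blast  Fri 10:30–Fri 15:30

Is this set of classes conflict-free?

Sorted by start: Core Flow, HIIT Lab, Stretch Intro, Yoga Fusion, Cardio Power, Strength Blast.
HIIT Lab starts after Core Flow ends, so nothing later overlaps Core Flow either.
Stretch Intro starts after HIIT Lab ends, so nothing later overlaps HIIT Lab either.
Yoga Fusion starts after Stretch Intro ends, so nothing later overlaps Stretch Intro either.
Cardio Power starts after Yoga Fusion ends, so nothing later overlaps Yoga Fusion either.
Strength Blast starts after Cardio Power ends.
Every pair is clear; the schedule has no overlaps.

Yes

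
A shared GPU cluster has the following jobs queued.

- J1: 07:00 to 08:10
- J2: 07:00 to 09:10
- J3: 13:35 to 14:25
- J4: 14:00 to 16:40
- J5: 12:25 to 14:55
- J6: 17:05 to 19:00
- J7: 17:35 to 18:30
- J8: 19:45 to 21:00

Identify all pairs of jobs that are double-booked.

Sorted by start: J1, J2, J5, J3, J4, J6, J7, J8.
J2 starts before J1 ends → J1 and J2 overlap.
J5 starts after J1 ends, so J1 has no further overlaps.
J5 starts after J2 ends, so J2 has no further overlaps.
J3 starts before J5 ends → J5 and J3 overlap.
J4 starts before J5 ends → J5 and J4 overlap.
J6 starts after J5 ends, so J5 has no further overlaps.
J4 starts before J3 ends → J3 and J4 overlap.
J6 starts after J3 ends, so J3 has no further overlaps.
J6 starts after J4 ends, so J4 has no further overlaps.
J7 starts before J6 ends → J6 and J7 overlap.
J8 starts after J6 ends.
J8 starts after J7 ends.

J1 & J2, J3 & J4, J3 & J5, J4 & J5, J6 & J7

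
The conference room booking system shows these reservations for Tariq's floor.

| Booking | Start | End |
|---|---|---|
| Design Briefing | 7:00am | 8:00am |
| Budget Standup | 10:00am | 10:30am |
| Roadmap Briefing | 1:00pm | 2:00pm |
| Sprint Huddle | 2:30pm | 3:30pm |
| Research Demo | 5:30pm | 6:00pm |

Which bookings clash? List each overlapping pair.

Sorted by start: Design Briefing, Budget Standup, Roadmap Briefing, Sprint Huddle, Research Demo.
Budget Standup starts after Design Briefing ends; Design Briefing is clear from here.
Roadmap Briefing starts after Budget Standup ends; Budget Standup is clear from here.
Sprint Huddle starts after Roadmap Briefing ends; Roadmap Briefing is clear from here.
Research Demo starts after Sprint Huddle ends.

no conflicts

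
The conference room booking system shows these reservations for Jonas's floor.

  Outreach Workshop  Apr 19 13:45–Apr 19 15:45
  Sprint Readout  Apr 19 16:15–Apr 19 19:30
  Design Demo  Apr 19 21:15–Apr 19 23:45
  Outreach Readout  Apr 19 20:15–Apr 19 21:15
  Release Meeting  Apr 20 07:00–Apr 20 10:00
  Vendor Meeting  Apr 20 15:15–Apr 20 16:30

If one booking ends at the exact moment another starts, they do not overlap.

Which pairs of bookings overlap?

Two intervals overlap when each starts before the other ends.
Sorted by start: Outreach Workshop, Sprint Readout, Outreach Readout, Design Demo, Release Meeting, Vendor Meeting.
Sprint Readout starts after Outreach Workshop ends, so Outreach Workshop has no further overlaps.
Outreach Readout starts after Sprint Readout ends, so Sprint Readout has no further overlaps.
Design Demo starts exactly when Outreach Readout ends (back-to-back, no overlap), so Outreach Readout has no further overlaps.
Release Meeting starts after Design Demo ends, so Design Demo has no further overlaps.
Vendor Meeting starts after Release Meeting ends.

none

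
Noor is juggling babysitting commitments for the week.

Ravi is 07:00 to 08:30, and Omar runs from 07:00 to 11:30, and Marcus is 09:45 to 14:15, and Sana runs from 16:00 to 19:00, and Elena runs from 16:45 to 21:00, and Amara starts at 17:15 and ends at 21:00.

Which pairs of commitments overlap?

Sorted by start: Ravi, Omar, Marcus, Sana, Elena, Amara.
Omar starts before Ravi ends → Ravi and Omar overlap.
Marcus starts after Ravi ends, so Ravi has no further overlaps.
Marcus starts before Omar ends → Omar and Marcus overlap.
Sana starts after Omar ends, so Omar has no further overlaps.
Sana starts after Marcus ends, so Marcus has no further overlaps.
Elena starts before Sana ends → Sana and Elena overlap.
Amara starts before Sana ends → Sana and Amara overlap.
Amara starts before Elena ends → Elena and Amara overlap.

Amara & Elena, Amara & Sana, Elena & Sana, Marcus & Omar, Omar & Ravi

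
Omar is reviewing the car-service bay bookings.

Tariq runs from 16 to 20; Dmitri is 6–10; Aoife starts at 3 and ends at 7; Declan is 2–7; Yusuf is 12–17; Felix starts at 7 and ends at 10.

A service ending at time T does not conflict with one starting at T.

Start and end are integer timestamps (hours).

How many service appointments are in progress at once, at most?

Sort all start/end points and keep a running count:
2 start Declan → 1
3 start Aoife → 2
6 start Dmitri → 3
7 end Aoife → 2
7 end Declan → 1
7 start Felix → 2
10 end Dmitri → 1
10 end Felix → 0
12 start Yusuf → 1
16 start Tariq → 2
17 end Yusuf → 1
20 end Tariq → 0
Peak is 3, at 6 (Aoife, Declan, Dmitri).

3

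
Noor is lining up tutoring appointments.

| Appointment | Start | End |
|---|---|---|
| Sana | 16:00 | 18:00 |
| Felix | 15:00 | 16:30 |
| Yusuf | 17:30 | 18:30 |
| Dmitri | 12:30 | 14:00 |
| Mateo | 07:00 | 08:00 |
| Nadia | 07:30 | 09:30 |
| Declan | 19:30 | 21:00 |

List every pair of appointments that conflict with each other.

Sorted by start: Mateo, Nadia, Dmitri, Felix, Sana, Yusuf, Declan.
Nadia starts before Mateo ends → Mateo and Nadia overlap.
Dmitri starts after Mateo ends — done with Mateo.
Dmitri starts after Nadia ends — done with Nadia.
Felix starts after Dmitri ends — done with Dmitri.
Sana starts before Felix ends → Felix and Sana overlap.
Yusuf starts after Felix ends — done with Felix.
Yusuf starts before Sana ends → Sana and Yusuf overlap.
Declan starts after Sana ends.
Declan starts after Yusuf ends.

Felix & Sana, Mateo & Nadia, Sana & Yusuf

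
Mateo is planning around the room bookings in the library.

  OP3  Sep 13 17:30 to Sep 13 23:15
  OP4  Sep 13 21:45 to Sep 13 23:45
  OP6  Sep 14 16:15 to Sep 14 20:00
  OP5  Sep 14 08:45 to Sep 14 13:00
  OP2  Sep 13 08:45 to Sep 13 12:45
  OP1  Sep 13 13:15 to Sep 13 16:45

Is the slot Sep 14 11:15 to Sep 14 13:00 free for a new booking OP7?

OP2: ends Sep 13 12:45 at or before OP7 starts Sep 14 11:15 → clear.
OP1: ends Sep 13 16:45 at or before OP7 starts Sep 14 11:15 → clear.
OP3: ends Sep 13 23:15 at or before OP7 starts Sep 14 11:15 → clear.
OP4: ends Sep 13 23:45 at or before OP7 starts Sep 14 11:15 → clear.
OP5: starts Sep 14 08:45 before OP7 ends Sep 14 13:00, and ends Sep 14 13:00 after OP7 starts Sep 14 11:15 → overlap.
OP6: starts Sep 14 16:15 at or after OP7 ends Sep 14 13:00 → clear.
OP7 overlaps OP5.

No — it overlaps OP5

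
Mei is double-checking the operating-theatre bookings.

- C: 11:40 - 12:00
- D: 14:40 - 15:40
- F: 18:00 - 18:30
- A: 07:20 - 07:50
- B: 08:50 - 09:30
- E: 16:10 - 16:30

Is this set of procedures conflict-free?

Yes

Sorted by start: A, B, C, D, E, F.
B starts after A ends — done with A.
C starts after B ends — done with B.
D starts after C ends — done with C.
E starts after D ends — done with D.
F starts after E ends.
Every pair is clear; the schedule has no overlaps.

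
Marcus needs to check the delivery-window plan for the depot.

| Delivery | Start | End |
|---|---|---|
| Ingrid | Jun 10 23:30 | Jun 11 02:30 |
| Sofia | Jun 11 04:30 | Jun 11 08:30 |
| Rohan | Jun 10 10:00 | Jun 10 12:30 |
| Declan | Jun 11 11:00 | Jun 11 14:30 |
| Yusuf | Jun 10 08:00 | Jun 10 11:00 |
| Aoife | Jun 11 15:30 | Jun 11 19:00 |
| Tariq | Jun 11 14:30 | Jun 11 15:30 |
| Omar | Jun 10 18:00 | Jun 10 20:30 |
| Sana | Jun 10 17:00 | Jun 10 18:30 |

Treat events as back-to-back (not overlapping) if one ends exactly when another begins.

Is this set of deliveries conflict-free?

No

Sorted by start: Yusuf, Rohan, Sana, Omar, Ingrid, Sofia, Declan, Tariq, Aoife.
Rohan starts before Yusuf ends → Yusuf and Rohan overlap.
That's a conflict, so the schedule is not conflict-free.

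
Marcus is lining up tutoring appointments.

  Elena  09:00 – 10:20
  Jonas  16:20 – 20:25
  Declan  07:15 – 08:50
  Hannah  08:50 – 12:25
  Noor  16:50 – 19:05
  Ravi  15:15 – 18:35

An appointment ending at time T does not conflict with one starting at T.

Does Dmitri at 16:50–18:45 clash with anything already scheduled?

Yes — it overlaps Jonas, Noor, Ravi

Declan: ends 08:50 at or before Dmitri starts 16:50 → clear.
Hannah: ends 12:25 at or before Dmitri starts 16:50 → clear.
Elena: ends 10:20 at or before Dmitri starts 16:50 → clear.
Ravi: starts 15:15 before Dmitri ends 18:45, and ends 18:35 after Dmitri starts 16:50 → overlap.
Jonas: starts 16:20 before Dmitri ends 18:45, and ends 20:25 after Dmitri starts 16:50 → overlap.
Noor: starts 16:50 before Dmitri ends 18:45, and ends 19:05 after Dmitri starts 16:50 → overlap.
Dmitri overlaps Ravi, Jonas, Noor.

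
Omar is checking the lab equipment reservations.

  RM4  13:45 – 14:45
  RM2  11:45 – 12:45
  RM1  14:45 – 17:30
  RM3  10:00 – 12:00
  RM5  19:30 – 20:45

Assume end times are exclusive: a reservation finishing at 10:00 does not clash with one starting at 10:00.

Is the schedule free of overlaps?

Sorted by start: RM3, RM2, RM4, RM1, RM5.
RM2 starts before RM3 ends → RM3 and RM2 overlap.
That's a conflict, so the schedule is not conflict-free.

No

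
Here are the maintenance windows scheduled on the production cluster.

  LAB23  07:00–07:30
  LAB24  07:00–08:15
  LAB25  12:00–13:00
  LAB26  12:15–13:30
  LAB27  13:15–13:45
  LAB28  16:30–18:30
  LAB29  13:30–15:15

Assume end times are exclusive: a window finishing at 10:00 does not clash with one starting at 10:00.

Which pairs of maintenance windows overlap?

LAB23 & LAB24, LAB25 & LAB26, LAB26 & LAB27, LAB27 & LAB29

Check each pair: they overlap iff neither finishes before the other starts.
Sorted by start: LAB23, LAB24, LAB25, LAB26, LAB27, LAB29, LAB28.
LAB24 starts before LAB23 ends → LAB23 and LAB24 overlap.
LAB25 starts after LAB23 ends; LAB23 is clear from here.
LAB25 starts after LAB24 ends; LAB24 is clear from here.
LAB26 starts before LAB25 ends → LAB25 and LAB26 overlap.
LAB27 starts after LAB25 ends; LAB25 is clear from here.
LAB27 starts before LAB26 ends → LAB26 and LAB27 overlap.
LAB29 starts exactly when LAB26 ends (back-to-back, no overlap); LAB26 is clear from here.
LAB29 starts before LAB27 ends → LAB27 and LAB29 overlap.
LAB28 starts after LAB27 ends.
LAB28 starts after LAB29 ends.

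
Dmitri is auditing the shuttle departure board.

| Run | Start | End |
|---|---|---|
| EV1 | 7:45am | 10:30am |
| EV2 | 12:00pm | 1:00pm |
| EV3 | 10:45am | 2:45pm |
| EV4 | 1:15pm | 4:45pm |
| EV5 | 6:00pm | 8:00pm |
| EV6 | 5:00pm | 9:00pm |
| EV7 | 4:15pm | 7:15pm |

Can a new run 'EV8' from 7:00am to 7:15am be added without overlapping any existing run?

EV1: starts 7:45am at or after EV8 ends 7:15am → clear.
EV3: starts 10:45am at or after EV8 ends 7:15am → clear.
EV2: starts 12:00pm at or after EV8 ends 7:15am → clear.
EV4: starts 1:15pm at or after EV8 ends 7:15am → clear.
EV7: starts 4:15pm at or after EV8 ends 7:15am → clear.
EV6: starts 5:00pm at or after EV8 ends 7:15am → clear.
EV5: starts 6:00pm at or after EV8 ends 7:15am → clear.

Yes — the slot is free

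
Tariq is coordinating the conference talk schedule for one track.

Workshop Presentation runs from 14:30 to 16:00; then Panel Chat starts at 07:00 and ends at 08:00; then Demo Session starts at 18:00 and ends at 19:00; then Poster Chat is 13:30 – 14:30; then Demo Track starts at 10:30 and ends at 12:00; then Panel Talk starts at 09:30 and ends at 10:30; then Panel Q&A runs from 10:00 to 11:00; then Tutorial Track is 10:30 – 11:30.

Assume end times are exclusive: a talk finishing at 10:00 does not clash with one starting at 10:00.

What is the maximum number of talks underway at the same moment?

Sweep the timeline, counting +1 at each start and −1 at each end (ends before starts at a tie):
07:00 start Panel Chat → 1
08:00 end Panel Chat → 0
09:30 start Panel Talk → 1
10:00 start Panel Q&A → 2
10:30 end Panel Talk → 1
10:30 start Demo Track → 2
10:30 start Tutorial Track → 3
11:00 end Panel Q&A → 2
11:30 end Tutorial Track → 1
12:00 end Demo Track → 0
13:30 start Poster Chat → 1
14:30 end Poster Chat → 0
14:30 start Workshop Presentation → 1
16:00 end Workshop Presentation → 0
18:00 start Demo Session → 1
19:00 end Demo Session → 0
Peak is 3, at 10:30 (Demo Track, Panel Q&A, Tutorial Track).

3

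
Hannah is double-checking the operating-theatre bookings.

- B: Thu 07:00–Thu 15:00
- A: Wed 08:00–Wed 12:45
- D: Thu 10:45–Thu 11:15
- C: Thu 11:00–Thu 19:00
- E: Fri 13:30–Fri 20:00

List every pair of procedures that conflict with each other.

Sorted by start: A, B, D, C, E.
B starts after A ends — done with A.
D starts before B ends → B and D overlap.
C starts before B ends → B and C overlap.
E starts after B ends.
C starts before D ends → D and C overlap.
E starts after D ends.
E starts after C ends.

B & C, B & D, C & D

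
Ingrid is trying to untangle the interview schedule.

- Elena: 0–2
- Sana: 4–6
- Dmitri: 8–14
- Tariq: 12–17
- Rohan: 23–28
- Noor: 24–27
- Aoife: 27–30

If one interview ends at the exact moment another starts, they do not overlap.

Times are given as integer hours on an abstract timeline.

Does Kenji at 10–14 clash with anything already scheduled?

Yes — it overlaps Dmitri, Tariq

Elena: ends 2 at or before Kenji starts 10 → clear.
Sana: ends 6 at or before Kenji starts 10 → clear.
Dmitri: starts 8 before Kenji ends 14, and ends 14 after Kenji starts 10 → overlap.
Tariq: starts 12 before Kenji ends 14, and ends 17 after Kenji starts 10 → overlap.
Rohan: starts 23 at or after Kenji ends 14 → clear.
Noor: starts 24 at or after Kenji ends 14 → clear.
Aoife: starts 27 at or after Kenji ends 14 → clear.
Kenji overlaps Dmitri, Tariq.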